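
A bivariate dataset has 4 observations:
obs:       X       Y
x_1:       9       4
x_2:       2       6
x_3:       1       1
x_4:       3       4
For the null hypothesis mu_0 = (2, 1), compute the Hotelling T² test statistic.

Step 1 — sample mean vector:
  mean(X) = (9 + 2 + 1 + 3) / 4 = 15/4 = 3.75
  mean(Y) = (4 + 6 + 1 + 4) / 4 = 15/4 = 3.75
  x̄ = (3.75, 3.75),  deviation x̄ - mu_0 = (3.75, 3.75) - (2, 1) = (1.75, 2.75).

Step 2 — sample covariance matrix, S[i,j] = (1/(n-1)) · Σ_k (x_{k,i} - mean_i) · (x_{k,j} - mean_j), divisor n-1 = 3:
  S[X,X] = ((5.25)·(5.25) + (-1.75)·(-1.75) + (-2.75)·(-2.75) + (-0.75)·(-0.75)) / 3 = 38.75/3 = 12.9167
  S[X,Y] = ((5.25)·(0.25) + (-1.75)·(2.25) + (-2.75)·(-2.75) + (-0.75)·(0.25)) / 3 = 4.75/3 = 1.5833
  S[Y,Y] = ((0.25)·(0.25) + (2.25)·(2.25) + (-2.75)·(-2.75) + (0.25)·(0.25)) / 3 = 12.75/3 = 4.25
  S = [[12.9167, 1.5833],
 [1.5833, 4.25]].

Step 3 — invert S. det(S) = 12.9167·4.25 - (1.5833)² = 52.3889.
  S^{-1} = (1/det) · [[d, -b], [-b, a]] = [[0.0811, -0.0302],
 [-0.0302, 0.2466]].

Step 4 — quadratic form (x̄ - mu_0)^T · S^{-1} · (x̄ - mu_0):
  S^{-1} · (x̄ - mu_0) = (0.0589, 0.6251),
  (x̄ - mu_0)^T · [...] = (1.75)·(0.0589) + (2.75)·(0.6251) = 1.8221.

Step 5 — scale by n: T² = 4 · 1.8221 = 7.2884.

T² ≈ 7.2884


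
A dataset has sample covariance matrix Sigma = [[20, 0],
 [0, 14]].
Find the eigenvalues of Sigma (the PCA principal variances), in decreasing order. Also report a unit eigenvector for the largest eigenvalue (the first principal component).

Step 1 — characteristic polynomial of 2×2 Sigma:
  det(Sigma - λI) = λ² - trace · λ + det = 0.
  trace = 20 + 14 = 34, det = 20·14 - (0)² = 280.
Step 2 — discriminant:
  Δ = trace² - 4·det = 1156 - 1120 = 36.
Step 3 — eigenvalues:
  λ = (trace ± √Δ)/2 = (34 ± 6)/2,
  λ_1 = 20,  λ_2 = 14.

Step 4 — unit eigenvector for λ_1: Sigma is diagonal, so its eigenvectors are the coordinate axes. λ_1 = 20 is the diagonal entry on the first coordinate axis, hence
  v_1 = (1, 0) (||v_1|| = 1).

λ_1 = 20,  λ_2 = 14;  v_1 ≈ (1, 0)


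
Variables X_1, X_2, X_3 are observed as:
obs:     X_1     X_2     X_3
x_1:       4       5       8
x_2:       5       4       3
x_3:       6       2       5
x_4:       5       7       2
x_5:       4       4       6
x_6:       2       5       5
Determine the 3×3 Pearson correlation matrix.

Step 1 — column means:
  mean(X_1) = (4 + 5 + 6 + 5 + 4 + 2) / 6 = 26/6 = 4.3333
  mean(X_2) = (5 + 4 + 2 + 7 + 4 + 5) / 6 = 27/6 = 4.5
  mean(X_3) = (8 + 3 + 5 + 2 + 6 + 5) / 6 = 29/6 = 4.8333

Step 2 — sample variances and covariances s[i,j] = (1/(n-1)) · Σ_k (x_{k,i} - mean_i) · (x_{k,j} - mean_j), with n-1 = 5:
  s[X_1,X_1] = ((-0.3333)·(-0.3333) + (0.6667)·(0.6667) + (1.6667)·(1.6667) + (0.6667)·(0.6667) + (-0.3333)·(-0.3333) + (-2.3333)·(-2.3333)) / 5 = 9.3333/5 = 1.8667
  s[X_1,X_2] = ((-0.3333)·(0.5) + (0.6667)·(-0.5) + (1.6667)·(-2.5) + (0.6667)·(2.5) + (-0.3333)·(-0.5) + (-2.3333)·(0.5)) / 5 = -4/5 = -0.8
  s[X_1,X_3] = ((-0.3333)·(3.1667) + (0.6667)·(-1.8333) + (1.6667)·(0.1667) + (0.6667)·(-2.8333) + (-0.3333)·(1.1667) + (-2.3333)·(0.1667)) / 5 = -4.6667/5 = -0.9333
  s[X_2,X_2] = ((0.5)·(0.5) + (-0.5)·(-0.5) + (-2.5)·(-2.5) + (2.5)·(2.5) + (-0.5)·(-0.5) + (0.5)·(0.5)) / 5 = 13.5/5 = 2.7
  s[X_2,X_3] = ((0.5)·(3.1667) + (-0.5)·(-1.8333) + (-2.5)·(0.1667) + (2.5)·(-2.8333) + (-0.5)·(1.1667) + (0.5)·(0.1667)) / 5 = -5.5/5 = -1.1
  s[X_3,X_3] = ((3.1667)·(3.1667) + (-1.8333)·(-1.8333) + (0.1667)·(0.1667) + (-2.8333)·(-2.8333) + (1.1667)·(1.1667) + (0.1667)·(0.1667)) / 5 = 22.8333/5 = 4.5667
  Sample standard deviations s_i = √(s[i,i]):
  s(X_1) = √(1.8667) = 1.3663
  s(X_2) = √(2.7) = 1.6432
  s(X_3) = √(4.5667) = 2.137

Step 3 — r_{ij} = s_{ij} / (s_i · s_j):
  r[X_1,X_1] = 1 (diagonal).
  r[X_1,X_2] = -0.8 / (1.3663 · 1.6432) = -0.8 / 2.245 = -0.3563
  r[X_1,X_3] = -0.9333 / (1.3663 · 2.137) = -0.9333 / 2.9197 = -0.3197
  r[X_2,X_2] = 1 (diagonal).
  r[X_2,X_3] = -1.1 / (1.6432 · 2.137) = -1.1 / 3.5114 = -0.3133
  r[X_3,X_3] = 1 (diagonal).

R is symmetric with unit diagonal. Assembling:

R = [[1, -0.3563, -0.3197],
 [-0.3563, 1, -0.3133],
 [-0.3197, -0.3133, 1]]


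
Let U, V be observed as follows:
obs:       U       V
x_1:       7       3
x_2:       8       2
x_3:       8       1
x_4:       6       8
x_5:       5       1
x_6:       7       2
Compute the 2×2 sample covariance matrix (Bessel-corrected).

Step 1 — column means:
  mean(U) = (7 + 8 + 8 + 6 + 5 + 7) / 6 = 41/6 = 6.8333
  mean(V) = (3 + 2 + 1 + 8 + 1 + 2) / 6 = 17/6 = 2.8333

Step 2 — sample covariance S[i,j] = (1/(n-1)) · Σ_k (x_{k,i} - mean_i) · (x_{k,j} - mean_j), with n-1 = 5.
  S[U,U] = ((0.1667)·(0.1667) + (1.1667)·(1.1667) + (1.1667)·(1.1667) + (-0.8333)·(-0.8333) + (-1.8333)·(-1.8333) + (0.1667)·(0.1667)) / 5 = 6.8333/5 = 1.3667
  S[U,V] = ((0.1667)·(0.1667) + (1.1667)·(-0.8333) + (1.1667)·(-1.8333) + (-0.8333)·(5.1667) + (-1.8333)·(-1.8333) + (0.1667)·(-0.8333)) / 5 = -4.1667/5 = -0.8333
  S[V,V] = ((0.1667)·(0.1667) + (-0.8333)·(-0.8333) + (-1.8333)·(-1.8333) + (5.1667)·(5.1667) + (-1.8333)·(-1.8333) + (-0.8333)·(-0.8333)) / 5 = 34.8333/5 = 6.9667

S is symmetric (S[j,i] = S[i,j]). Assembling:

S = [[1.3667, -0.8333],
 [-0.8333, 6.9667]]


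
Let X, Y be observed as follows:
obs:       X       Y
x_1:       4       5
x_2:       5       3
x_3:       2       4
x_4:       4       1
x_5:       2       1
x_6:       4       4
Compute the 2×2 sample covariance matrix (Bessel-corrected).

Step 1 — column means:
  mean(X) = (4 + 5 + 2 + 4 + 2 + 4) / 6 = 21/6 = 3.5
  mean(Y) = (5 + 3 + 4 + 1 + 1 + 4) / 6 = 18/6 = 3

Step 2 — sample covariance S[i,j] = (1/(n-1)) · Σ_k (x_{k,i} - mean_i) · (x_{k,j} - mean_j), with n-1 = 5.
  S[X,X] = ((0.5)·(0.5) + (1.5)·(1.5) + (-1.5)·(-1.5) + (0.5)·(0.5) + (-1.5)·(-1.5) + (0.5)·(0.5)) / 5 = 7.5/5 = 1.5
  S[X,Y] = ((0.5)·(2) + (1.5)·(0) + (-1.5)·(1) + (0.5)·(-2) + (-1.5)·(-2) + (0.5)·(1)) / 5 = 2/5 = 0.4
  S[Y,Y] = ((2)·(2) + (0)·(0) + (1)·(1) + (-2)·(-2) + (-2)·(-2) + (1)·(1)) / 5 = 14/5 = 2.8

S is symmetric (S[j,i] = S[i,j]). Assembling:

S = [[1.5, 0.4],
 [0.4, 2.8]]


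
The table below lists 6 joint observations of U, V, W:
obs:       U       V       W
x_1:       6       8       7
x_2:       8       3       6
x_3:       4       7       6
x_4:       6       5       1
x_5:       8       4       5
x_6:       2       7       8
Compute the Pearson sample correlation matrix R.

Step 1 — column means:
  mean(U) = (6 + 8 + 4 + 6 + 8 + 2) / 6 = 34/6 = 5.6667
  mean(V) = (8 + 3 + 7 + 5 + 4 + 7) / 6 = 34/6 = 5.6667
  mean(W) = (7 + 6 + 6 + 1 + 5 + 8) / 6 = 33/6 = 5.5

Step 2 — sample variances and covariances s[i,j] = (1/(n-1)) · Σ_k (x_{k,i} - mean_i) · (x_{k,j} - mean_j), with n-1 = 5:
  s[U,U] = ((0.3333)·(0.3333) + (2.3333)·(2.3333) + (-1.6667)·(-1.6667) + (0.3333)·(0.3333) + (2.3333)·(2.3333) + (-3.6667)·(-3.6667)) / 5 = 27.3333/5 = 5.4667
  s[U,V] = ((0.3333)·(2.3333) + (2.3333)·(-2.6667) + (-1.6667)·(1.3333) + (0.3333)·(-0.6667) + (2.3333)·(-1.6667) + (-3.6667)·(1.3333)) / 5 = -16.6667/5 = -3.3333
  s[U,W] = ((0.3333)·(1.5) + (2.3333)·(0.5) + (-1.6667)·(0.5) + (0.3333)·(-4.5) + (2.3333)·(-0.5) + (-3.6667)·(2.5)) / 5 = -11/5 = -2.2
  s[V,V] = ((2.3333)·(2.3333) + (-2.6667)·(-2.6667) + (1.3333)·(1.3333) + (-0.6667)·(-0.6667) + (-1.6667)·(-1.6667) + (1.3333)·(1.3333)) / 5 = 19.3333/5 = 3.8667
  s[V,W] = ((2.3333)·(1.5) + (-2.6667)·(0.5) + (1.3333)·(0.5) + (-0.6667)·(-4.5) + (-1.6667)·(-0.5) + (1.3333)·(2.5)) / 5 = 10/5 = 2
  s[W,W] = ((1.5)·(1.5) + (0.5)·(0.5) + (0.5)·(0.5) + (-4.5)·(-4.5) + (-0.5)·(-0.5) + (2.5)·(2.5)) / 5 = 29.5/5 = 5.9
  Sample standard deviations s_i = √(s[i,i]):
  s(U) = √(5.4667) = 2.3381
  s(V) = √(3.8667) = 1.9664
  s(W) = √(5.9) = 2.429

Step 3 — r_{ij} = s_{ij} / (s_i · s_j):
  r[U,U] = 1 (diagonal).
  r[U,V] = -3.3333 / (2.3381 · 1.9664) = -3.3333 / 4.5976 = -0.725
  r[U,W] = -2.2 / (2.3381 · 2.429) = -2.2 / 5.6792 = -0.3874
  r[V,V] = 1 (diagonal).
  r[V,W] = 2 / (1.9664 · 2.429) = 2 / 4.7763 = 0.4187
  r[W,W] = 1 (diagonal).

R is symmetric with unit diagonal. Assembling:

R = [[1, -0.725, -0.3874],
 [-0.725, 1, 0.4187],
 [-0.3874, 0.4187, 1]]


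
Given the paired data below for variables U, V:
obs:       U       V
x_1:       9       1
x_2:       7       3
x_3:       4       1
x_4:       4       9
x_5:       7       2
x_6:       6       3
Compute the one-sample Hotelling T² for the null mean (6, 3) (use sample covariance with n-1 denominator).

Step 1 — sample mean vector:
  mean(U) = (9 + 7 + 4 + 4 + 7 + 6) / 6 = 37/6 = 6.1667
  mean(V) = (1 + 3 + 1 + 9 + 2 + 3) / 6 = 19/6 = 3.1667
  x̄ = (6.1667, 3.1667),  deviation x̄ - mu_0 = (6.1667, 3.1667) - (6, 3) = (0.1667, 0.1667).

Step 2 — sample covariance matrix, S[i,j] = (1/(n-1)) · Σ_k (x_{k,i} - mean_i) · (x_{k,j} - mean_j), divisor n-1 = 5:
  S[U,U] = ((2.8333)·(2.8333) + (0.8333)·(0.8333) + (-2.1667)·(-2.1667) + (-2.1667)·(-2.1667) + (0.8333)·(0.8333) + (-0.1667)·(-0.1667)) / 5 = 18.8333/5 = 3.7667
  S[U,V] = ((2.8333)·(-2.1667) + (0.8333)·(-0.1667) + (-2.1667)·(-2.1667) + (-2.1667)·(5.8333) + (0.8333)·(-1.1667) + (-0.1667)·(-0.1667)) / 5 = -15.1667/5 = -3.0333
  S[V,V] = ((-2.1667)·(-2.1667) + (-0.1667)·(-0.1667) + (-2.1667)·(-2.1667) + (5.8333)·(5.8333) + (-1.1667)·(-1.1667) + (-0.1667)·(-0.1667)) / 5 = 44.8333/5 = 8.9667
  S = [[3.7667, -3.0333],
 [-3.0333, 8.9667]].

Step 3 — invert S. det(S) = 3.7667·8.9667 - (-3.0333)² = 24.5733.
  S^{-1} = (1/det) · [[d, -b], [-b, a]] = [[0.3649, 0.1234],
 [0.1234, 0.1533]].

Step 4 — quadratic form (x̄ - mu_0)^T · S^{-1} · (x̄ - mu_0):
  S^{-1} · (x̄ - mu_0) = (0.0814, 0.0461),
  (x̄ - mu_0)^T · [...] = (0.1667)·(0.0814) + (0.1667)·(0.0461) = 0.0213.

Step 5 — scale by n: T² = 6 · 0.0213 = 0.1275.

T² ≈ 0.1275


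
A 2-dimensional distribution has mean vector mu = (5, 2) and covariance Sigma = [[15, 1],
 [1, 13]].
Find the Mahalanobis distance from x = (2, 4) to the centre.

Step 1 — centre the observation: (x - mu) = (-3, 2).

Step 2 — invert Sigma. det(Sigma) = 15·13 - (1)² = 194.
  Sigma^{-1} = (1/det) · [[d, -b], [-b, a]] = [[0.067, -0.0052],
 [-0.0052, 0.0773]].

Step 3 — form the quadratic (x - mu)^T · Sigma^{-1} · (x - mu):
  Sigma^{-1} · (x - mu) = (-0.2113, 0.1701).
  (x - mu)^T · [Sigma^{-1} · (x - mu)] = (-3)·(-0.2113) + (2)·(0.1701) = 0.9742.

Step 4 — take square root: d = √(0.9742) ≈ 0.987.

d(x, mu) = √(0.9742) ≈ 0.987


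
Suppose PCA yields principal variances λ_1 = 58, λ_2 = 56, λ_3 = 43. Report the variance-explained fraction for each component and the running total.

Step 1 — total variance = trace(Sigma) = Σ λ_i = 58 + 56 + 43 = 157.

Step 2 — fraction explained by component i = λ_i / Σ λ:
  PC1: 58/157 = 0.3694
  PC2: 56/157 = 0.3567
  PC3: 43/157 = 0.2739

Step 3 — cumulative fraction after k components = (λ_1 + ... + λ_k) / Σ λ:
  k = 1: 58/157 = 0.3694
  k = 2: (58 + 56)/157 = 114/157 = 0.7261
  k = 3: (58 + 56 + 43)/157 = 157/157 = 1

Summary (fraction, with percent):

explained: PC1 0.3694 (36.94%), PC2 0.3567 (35.67%), PC3 0.2739 (27.39%);  cumulative: 0.3694, 0.7261, 1


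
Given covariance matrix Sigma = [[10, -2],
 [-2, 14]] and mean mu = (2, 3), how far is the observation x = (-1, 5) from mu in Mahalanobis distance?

Step 1 — centre the observation: (x - mu) = (-3, 2).

Step 2 — invert Sigma. det(Sigma) = 10·14 - (-2)² = 136.
  Sigma^{-1} = (1/det) · [[d, -b], [-b, a]] = [[0.1029, 0.0147],
 [0.0147, 0.0735]].

Step 3 — form the quadratic (x - mu)^T · Sigma^{-1} · (x - mu):
  Sigma^{-1} · (x - mu) = (-0.2794, 0.1029).
  (x - mu)^T · [Sigma^{-1} · (x - mu)] = (-3)·(-0.2794) + (2)·(0.1029) = 1.0441.

Step 4 — take square root: d = √(1.0441) ≈ 1.0218.

d(x, mu) = √(1.0441) ≈ 1.0218


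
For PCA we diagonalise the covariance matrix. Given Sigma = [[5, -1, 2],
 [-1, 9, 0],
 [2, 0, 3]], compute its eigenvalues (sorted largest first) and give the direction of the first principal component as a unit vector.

Step 1 — characteristic polynomial p(λ) = det(λI - Sigma) = λ³ - tr·λ² + c_1·λ - det, where tr = trace, c_1 = sum of the principal 2×2 minors, det = det(Sigma):
  tr = 5 + 9 + 3 = 17,
  c_1 = (5·9 - (-1)²) + (5·3 - (2)²) + (9·3 - (0)²) = 44 + 11 + 27 = 82,
  det = 5·(9·3 - (0)²) - (-1)·((-1)·3 - (0)·(2)) + (2)·((-1)·(0) - 9·(2)) = 5·(27) - (-1)·(-3) + (2)·(-18) = 96.
  So p(λ) = λ³ - 17λ² + 82λ - 96.
Step 2 — look for an integer root (rational root theorem: any rational root is an integer divisor of 96). Testing λ = 6:
  p(6) = 216 - 612 + 492 - 96 = 0  ✓
  Dividing out (λ - 6): p(λ) = (λ - 6)(λ² - 11λ + 16).
Step 3 — remaining eigenvalues from the quadratic λ² - 11λ + 16 = 0:
  Δ = 11² - 4·16 = 121 - 64 = 57,  λ = (11 ± √57)/2 = (11 ± 7.5498)/2 ≈ 9.2749 or 1.7251.
  Sorted: λ_1 = 9.2749,  λ_2 = 6,  λ_3 = 1.7251  (check: sum = 17 = tr ✓).

Step 4 — unit eigenvector for λ_1 ≈ 9.2749: v spans the null space of (Sigma - λ_1 I), whose rows are
  r_1 = (-4.2749, -1, 2),  r_2 = (-1, -0.2749, 0),  r_3 = (2, 0, -6.2749).
  v is orthogonal to every row, so take v ∝ r_1 × r_3 = ((-1)·(-6.2749) - (2)·(0), (2)·(2) - (-4.2749)·(-6.2749), (-4.2749)·(0) - (-1)·(2)) ≈ (6.2749, -22.8248, 2).
  Let u = (6.2749, -22.8248, 2).
  ||u|| = √((6.2749)² + (-22.8248)² + (2)²) = √(564.3439) ≈ 23.7559,  v_1 = u/||u|| ≈ (0.2641, -0.9608, 0.0842) (||v_1|| = 1).

λ_1 = 9.2749,  λ_2 = 6,  λ_3 = 1.7251;  v_1 ≈ (0.2641, -0.9608, 0.0842)


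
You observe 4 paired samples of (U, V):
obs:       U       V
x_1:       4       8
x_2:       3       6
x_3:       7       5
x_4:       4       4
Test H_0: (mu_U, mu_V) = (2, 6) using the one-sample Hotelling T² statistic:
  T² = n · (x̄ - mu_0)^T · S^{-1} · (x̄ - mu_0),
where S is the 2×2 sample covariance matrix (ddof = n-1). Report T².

Step 1 — sample mean vector:
  mean(U) = (4 + 3 + 7 + 4) / 4 = 18/4 = 4.5
  mean(V) = (8 + 6 + 5 + 4) / 4 = 23/4 = 5.75
  x̄ = (4.5, 5.75),  deviation x̄ - mu_0 = (4.5, 5.75) - (2, 6) = (2.5, -0.25).

Step 2 — sample covariance matrix, S[i,j] = (1/(n-1)) · Σ_k (x_{k,i} - mean_i) · (x_{k,j} - mean_j), divisor n-1 = 3:
  S[U,U] = ((-0.5)·(-0.5) + (-1.5)·(-1.5) + (2.5)·(2.5) + (-0.5)·(-0.5)) / 3 = 9/3 = 3
  S[U,V] = ((-0.5)·(2.25) + (-1.5)·(0.25) + (2.5)·(-0.75) + (-0.5)·(-1.75)) / 3 = -2.5/3 = -0.8333
  S[V,V] = ((2.25)·(2.25) + (0.25)·(0.25) + (-0.75)·(-0.75) + (-1.75)·(-1.75)) / 3 = 8.75/3 = 2.9167
  S = [[3, -0.8333],
 [-0.8333, 2.9167]].

Step 3 — invert S. det(S) = 3·2.9167 - (-0.8333)² = 8.0556.
  S^{-1} = (1/det) · [[d, -b], [-b, a]] = [[0.3621, 0.1034],
 [0.1034, 0.3724]].

Step 4 — quadratic form (x̄ - mu_0)^T · S^{-1} · (x̄ - mu_0):
  S^{-1} · (x̄ - mu_0) = (0.8793, 0.1655),
  (x̄ - mu_0)^T · [...] = (2.5)·(0.8793) + (-0.25)·(0.1655) = 2.1569.

Step 5 — scale by n: T² = 4 · 2.1569 = 8.6276.

T² ≈ 8.6276


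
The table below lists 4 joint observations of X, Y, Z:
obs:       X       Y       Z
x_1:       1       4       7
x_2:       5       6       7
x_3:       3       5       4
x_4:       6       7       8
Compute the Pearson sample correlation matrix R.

Step 1 — column means:
  mean(X) = (1 + 5 + 3 + 6) / 4 = 15/4 = 3.75
  mean(Y) = (4 + 6 + 5 + 7) / 4 = 22/4 = 5.5
  mean(Z) = (7 + 7 + 4 + 8) / 4 = 26/4 = 6.5

Step 2 — sample variances and covariances s[i,j] = (1/(n-1)) · Σ_k (x_{k,i} - mean_i) · (x_{k,j} - mean_j), with n-1 = 3:
  s[X,X] = ((-2.75)·(-2.75) + (1.25)·(1.25) + (-0.75)·(-0.75) + (2.25)·(2.25)) / 3 = 14.75/3 = 4.9167
  s[X,Y] = ((-2.75)·(-1.5) + (1.25)·(0.5) + (-0.75)·(-0.5) + (2.25)·(1.5)) / 3 = 8.5/3 = 2.8333
  s[X,Z] = ((-2.75)·(0.5) + (1.25)·(0.5) + (-0.75)·(-2.5) + (2.25)·(1.5)) / 3 = 4.5/3 = 1.5
  s[Y,Y] = ((-1.5)·(-1.5) + (0.5)·(0.5) + (-0.5)·(-0.5) + (1.5)·(1.5)) / 3 = 5/3 = 1.6667
  s[Y,Z] = ((-1.5)·(0.5) + (0.5)·(0.5) + (-0.5)·(-2.5) + (1.5)·(1.5)) / 3 = 3/3 = 1
  s[Z,Z] = ((0.5)·(0.5) + (0.5)·(0.5) + (-2.5)·(-2.5) + (1.5)·(1.5)) / 3 = 9/3 = 3
  Sample standard deviations s_i = √(s[i,i]):
  s(X) = √(4.9167) = 2.2174
  s(Y) = √(1.6667) = 1.291
  s(Z) = √(3) = 1.7321

Step 3 — r_{ij} = s_{ij} / (s_i · s_j):
  r[X,X] = 1 (diagonal).
  r[X,Y] = 2.8333 / (2.2174 · 1.291) = 2.8333 / 2.8626 = 0.9898
  r[X,Z] = 1.5 / (2.2174 · 1.7321) = 1.5 / 3.8406 = 0.3906
  r[Y,Y] = 1 (diagonal).
  r[Y,Z] = 1 / (1.291 · 1.7321) = 1 / 2.2361 = 0.4472
  r[Z,Z] = 1 (diagonal).

R is symmetric with unit diagonal. Assembling:

R = [[1, 0.9898, 0.3906],
 [0.9898, 1, 0.4472],
 [0.3906, 0.4472, 1]]


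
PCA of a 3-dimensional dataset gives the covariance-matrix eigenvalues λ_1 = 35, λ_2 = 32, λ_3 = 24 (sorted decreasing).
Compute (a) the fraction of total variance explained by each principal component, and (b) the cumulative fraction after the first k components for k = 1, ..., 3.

Step 1 — total variance = trace(Sigma) = Σ λ_i = 35 + 32 + 24 = 91.

Step 2 — fraction explained by component i = λ_i / Σ λ:
  PC1: 35/91 = 0.3846
  PC2: 32/91 = 0.3516
  PC3: 24/91 = 0.2637

Step 3 — cumulative fraction after k components = (λ_1 + ... + λ_k) / Σ λ:
  k = 1: 35/91 = 0.3846
  k = 2: (35 + 32)/91 = 67/91 = 0.7363
  k = 3: (35 + 32 + 24)/91 = 91/91 = 1

Summary (fraction, with percent):

explained: PC1 0.3846 (38.46%), PC2 0.3516 (35.16%), PC3 0.2637 (26.37%);  cumulative: 0.3846, 0.7363, 1


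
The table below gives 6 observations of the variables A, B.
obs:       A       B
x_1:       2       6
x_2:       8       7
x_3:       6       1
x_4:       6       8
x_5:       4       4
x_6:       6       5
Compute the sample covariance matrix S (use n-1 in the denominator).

Step 1 — column means:
  mean(A) = (2 + 8 + 6 + 6 + 4 + 6) / 6 = 32/6 = 5.3333
  mean(B) = (6 + 7 + 1 + 8 + 4 + 5) / 6 = 31/6 = 5.1667

Step 2 — sample covariance S[i,j] = (1/(n-1)) · Σ_k (x_{k,i} - mean_i) · (x_{k,j} - mean_j), with n-1 = 5.
  S[A,A] = ((-3.3333)·(-3.3333) + (2.6667)·(2.6667) + (0.6667)·(0.6667) + (0.6667)·(0.6667) + (-1.3333)·(-1.3333) + (0.6667)·(0.6667)) / 5 = 21.3333/5 = 4.2667
  S[A,B] = ((-3.3333)·(0.8333) + (2.6667)·(1.8333) + (0.6667)·(-4.1667) + (0.6667)·(2.8333) + (-1.3333)·(-1.1667) + (0.6667)·(-0.1667)) / 5 = 2.6667/5 = 0.5333
  S[B,B] = ((0.8333)·(0.8333) + (1.8333)·(1.8333) + (-4.1667)·(-4.1667) + (2.8333)·(2.8333) + (-1.1667)·(-1.1667) + (-0.1667)·(-0.1667)) / 5 = 30.8333/5 = 6.1667

S is symmetric (S[j,i] = S[i,j]). Assembling:

S = [[4.2667, 0.5333],
 [0.5333, 6.1667]]


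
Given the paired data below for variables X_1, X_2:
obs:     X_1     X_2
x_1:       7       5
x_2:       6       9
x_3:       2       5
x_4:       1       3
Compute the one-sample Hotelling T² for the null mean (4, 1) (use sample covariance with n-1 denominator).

Step 1 — sample mean vector:
  mean(X_1) = (7 + 6 + 2 + 1) / 4 = 16/4 = 4
  mean(X_2) = (5 + 9 + 5 + 3) / 4 = 22/4 = 5.5
  x̄ = (4, 5.5),  deviation x̄ - mu_0 = (4, 5.5) - (4, 1) = (0, 4.5).

Step 2 — sample covariance matrix, S[i,j] = (1/(n-1)) · Σ_k (x_{k,i} - mean_i) · (x_{k,j} - mean_j), divisor n-1 = 3:
  S[X_1,X_1] = ((3)·(3) + (2)·(2) + (-2)·(-2) + (-3)·(-3)) / 3 = 26/3 = 8.6667
  S[X_1,X_2] = ((3)·(-0.5) + (2)·(3.5) + (-2)·(-0.5) + (-3)·(-2.5)) / 3 = 14/3 = 4.6667
  S[X_2,X_2] = ((-0.5)·(-0.5) + (3.5)·(3.5) + (-0.5)·(-0.5) + (-2.5)·(-2.5)) / 3 = 19/3 = 6.3333
  S = [[8.6667, 4.6667],
 [4.6667, 6.3333]].

Step 3 — invert S. det(S) = 8.6667·6.3333 - (4.6667)² = 33.1111.
  S^{-1} = (1/det) · [[d, -b], [-b, a]] = [[0.1913, -0.1409],
 [-0.1409, 0.2617]].

Step 4 — quadratic form (x̄ - mu_0)^T · S^{-1} · (x̄ - mu_0):
  S^{-1} · (x̄ - mu_0) = (-0.6342, 1.1779),
  (x̄ - mu_0)^T · [...] = (0)·(-0.6342) + (4.5)·(1.1779) = 5.3003.

Step 5 — scale by n: T² = 4 · 5.3003 = 21.2013.

T² ≈ 21.2013


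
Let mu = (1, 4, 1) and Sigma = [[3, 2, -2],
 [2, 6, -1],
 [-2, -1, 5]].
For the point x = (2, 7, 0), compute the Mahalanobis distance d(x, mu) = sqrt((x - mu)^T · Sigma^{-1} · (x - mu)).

Step 1 — centre the observation: (x - mu) = (1, 3, -1).

Step 2 — invert Sigma (cofactor / det for 3×3, or solve directly):
  Sigma^{-1} = [[0.5686, -0.1569, 0.1961],
 [-0.1569, 0.2157, -0.0196],
 [0.1961, -0.0196, 0.2745]].

Step 3 — form the quadratic (x - mu)^T · Sigma^{-1} · (x - mu):
  Sigma^{-1} · (x - mu) = (-0.098, 0.5098, -0.1373).
  (x - mu)^T · [Sigma^{-1} · (x - mu)] = (1)·(-0.098) + (3)·(0.5098) + (-1)·(-0.1373) = 1.5686.

Step 4 — take square root: d = √(1.5686) ≈ 1.2524.

d(x, mu) = √(1.5686) ≈ 1.2524


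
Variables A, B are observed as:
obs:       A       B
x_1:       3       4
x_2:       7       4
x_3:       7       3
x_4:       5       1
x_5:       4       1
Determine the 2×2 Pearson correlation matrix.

Step 1 — column means:
  mean(A) = (3 + 7 + 7 + 5 + 4) / 5 = 26/5 = 5.2
  mean(B) = (4 + 4 + 3 + 1 + 1) / 5 = 13/5 = 2.6

Step 2 — sample variances and covariances s[i,j] = (1/(n-1)) · Σ_k (x_{k,i} - mean_i) · (x_{k,j} - mean_j), with n-1 = 4:
  s[A,A] = ((-2.2)·(-2.2) + (1.8)·(1.8) + (1.8)·(1.8) + (-0.2)·(-0.2) + (-1.2)·(-1.2)) / 4 = 12.8/4 = 3.2
  s[A,B] = ((-2.2)·(1.4) + (1.8)·(1.4) + (1.8)·(0.4) + (-0.2)·(-1.6) + (-1.2)·(-1.6)) / 4 = 2.4/4 = 0.6
  s[B,B] = ((1.4)·(1.4) + (1.4)·(1.4) + (0.4)·(0.4) + (-1.6)·(-1.6) + (-1.6)·(-1.6)) / 4 = 9.2/4 = 2.3
  Sample standard deviations s_i = √(s[i,i]):
  s(A) = √(3.2) = 1.7889
  s(B) = √(2.3) = 1.5166

Step 3 — r_{ij} = s_{ij} / (s_i · s_j):
  r[A,A] = 1 (diagonal).
  r[A,B] = 0.6 / (1.7889 · 1.5166) = 0.6 / 2.7129 = 0.2212
  r[B,B] = 1 (diagonal).

R is symmetric with unit diagonal. Assembling:

R = [[1, 0.2212],
 [0.2212, 1]]


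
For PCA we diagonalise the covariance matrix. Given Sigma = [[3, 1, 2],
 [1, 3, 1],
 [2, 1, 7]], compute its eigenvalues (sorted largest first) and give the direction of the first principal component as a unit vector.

Step 1 — characteristic polynomial p(λ) = det(λI - Sigma) = λ³ - tr·λ² + c_1·λ - det, where tr = trace, c_1 = sum of the principal 2×2 minors, det = det(Sigma):
  tr = 3 + 3 + 7 = 13,
  c_1 = (3·3 - (1)²) + (3·7 - (2)²) + (3·7 - (1)²) = 8 + 17 + 20 = 45,
  det = 3·(3·7 - (1)²) - (1)·((1)·7 - (1)·(2)) + (2)·((1)·(1) - 3·(2)) = 3·(20) - (1)·(5) + (2)·(-5) = 45.
  So p(λ) = λ³ - 13λ² + 45λ - 45.
Step 2 — look for an integer root (rational root theorem: any rational root is an integer divisor of 45). Testing λ = 3:
  p(3) = 27 - 117 + 135 - 45 = 0  ✓
  Dividing out (λ - 3): p(λ) = (λ - 3)(λ² - 10λ + 15).
Step 3 — remaining eigenvalues from the quadratic λ² - 10λ + 15 = 0:
  Δ = 10² - 4·15 = 100 - 60 = 40,  λ = (10 ± √40)/2 = (10 ± 6.3246)/2 ≈ 8.1623 or 1.8377.
  Sorted: λ_1 = 8.1623,  λ_2 = 3,  λ_3 = 1.8377  (check: sum = 13 = tr ✓).

Step 4 — unit eigenvector for λ_1 ≈ 8.1623: v spans the null space of (Sigma - λ_1 I), whose rows are
  r_1 = (-5.1623, 1, 2),  r_2 = (1, -5.1623, 1),  r_3 = (2, 1, -1.1623).
  v is orthogonal to every row, so take v ∝ r_1 × r_2 = ((1)·(1) - (2)·(-5.1623), (2)·(1) - (-5.1623)·(1), (-5.1623)·(-5.1623) - (1)·(1)) ≈ (11.3246, 7.1623, 25.6491).
  Let u = (11.3246, 7.1623, 25.6491).
  ||u|| = √((11.3246)² + (7.1623)² + (25.6491)²) = √(837.4207) ≈ 28.9382,  v_1 = u/||u|| ≈ (0.3913, 0.2475, 0.8863) (||v_1|| = 1).

λ_1 = 8.1623,  λ_2 = 3,  λ_3 = 1.8377;  v_1 ≈ (0.3913, 0.2475, 0.8863)


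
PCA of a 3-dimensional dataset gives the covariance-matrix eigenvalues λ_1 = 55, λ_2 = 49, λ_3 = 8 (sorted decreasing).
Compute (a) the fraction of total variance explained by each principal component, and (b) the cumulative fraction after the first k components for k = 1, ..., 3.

Step 1 — total variance = trace(Sigma) = Σ λ_i = 55 + 49 + 8 = 112.

Step 2 — fraction explained by component i = λ_i / Σ λ:
  PC1: 55/112 = 0.4911
  PC2: 49/112 = 0.4375
  PC3: 8/112 = 0.0714

Step 3 — cumulative fraction after k components = (λ_1 + ... + λ_k) / Σ λ:
  k = 1: 55/112 = 0.4911
  k = 2: (55 + 49)/112 = 104/112 = 0.9286
  k = 3: (55 + 49 + 8)/112 = 112/112 = 1

Summary (fraction, with percent):

explained: PC1 0.4911 (49.11%), PC2 0.4375 (43.75%), PC3 0.0714 (7.14%);  cumulative: 0.4911, 0.9286, 1


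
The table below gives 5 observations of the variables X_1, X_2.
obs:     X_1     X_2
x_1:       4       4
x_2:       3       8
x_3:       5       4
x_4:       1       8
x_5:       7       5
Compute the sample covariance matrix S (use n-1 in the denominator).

Step 1 — column means:
  mean(X_1) = (4 + 3 + 5 + 1 + 7) / 5 = 20/5 = 4
  mean(X_2) = (4 + 8 + 4 + 8 + 5) / 5 = 29/5 = 5.8

Step 2 — sample covariance S[i,j] = (1/(n-1)) · Σ_k (x_{k,i} - mean_i) · (x_{k,j} - mean_j), with n-1 = 4.
  S[X_1,X_1] = ((0)·(0) + (-1)·(-1) + (1)·(1) + (-3)·(-3) + (3)·(3)) / 4 = 20/4 = 5
  S[X_1,X_2] = ((0)·(-1.8) + (-1)·(2.2) + (1)·(-1.8) + (-3)·(2.2) + (3)·(-0.8)) / 4 = -13/4 = -3.25
  S[X_2,X_2] = ((-1.8)·(-1.8) + (2.2)·(2.2) + (-1.8)·(-1.8) + (2.2)·(2.2) + (-0.8)·(-0.8)) / 4 = 16.8/4 = 4.2

S is symmetric (S[j,i] = S[i,j]). Assembling:

S = [[5, -3.25],
 [-3.25, 4.2]]


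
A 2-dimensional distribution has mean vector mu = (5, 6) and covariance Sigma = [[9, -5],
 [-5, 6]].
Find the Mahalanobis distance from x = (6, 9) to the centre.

Step 1 — centre the observation: (x - mu) = (1, 3).

Step 2 — invert Sigma. det(Sigma) = 9·6 - (-5)² = 29.
  Sigma^{-1} = (1/det) · [[d, -b], [-b, a]] = [[0.2069, 0.1724],
 [0.1724, 0.3103]].

Step 3 — form the quadratic (x - mu)^T · Sigma^{-1} · (x - mu):
  Sigma^{-1} · (x - mu) = (0.7241, 1.1034).
  (x - mu)^T · [Sigma^{-1} · (x - mu)] = (1)·(0.7241) + (3)·(1.1034) = 4.0345.

Step 4 — take square root: d = √(4.0345) ≈ 2.0086.

d(x, mu) = √(4.0345) ≈ 2.0086


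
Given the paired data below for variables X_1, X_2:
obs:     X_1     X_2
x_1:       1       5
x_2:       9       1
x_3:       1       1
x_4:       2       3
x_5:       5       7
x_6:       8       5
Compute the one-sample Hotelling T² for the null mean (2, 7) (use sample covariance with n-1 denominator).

Step 1 — sample mean vector:
  mean(X_1) = (1 + 9 + 1 + 2 + 5 + 8) / 6 = 26/6 = 4.3333
  mean(X_2) = (5 + 1 + 1 + 3 + 7 + 5) / 6 = 22/6 = 3.6667
  x̄ = (4.3333, 3.6667),  deviation x̄ - mu_0 = (4.3333, 3.6667) - (2, 7) = (2.3333, -3.3333).

Step 2 — sample covariance matrix, S[i,j] = (1/(n-1)) · Σ_k (x_{k,i} - mean_i) · (x_{k,j} - mean_j), divisor n-1 = 5:
  S[X_1,X_1] = ((-3.3333)·(-3.3333) + (4.6667)·(4.6667) + (-3.3333)·(-3.3333) + (-2.3333)·(-2.3333) + (0.6667)·(0.6667) + (3.6667)·(3.6667)) / 5 = 63.3333/5 = 12.6667
  S[X_1,X_2] = ((-3.3333)·(1.3333) + (4.6667)·(-2.6667) + (-3.3333)·(-2.6667) + (-2.3333)·(-0.6667) + (0.6667)·(3.3333) + (3.6667)·(1.3333)) / 5 = 0.6667/5 = 0.1333
  S[X_2,X_2] = ((1.3333)·(1.3333) + (-2.6667)·(-2.6667) + (-2.6667)·(-2.6667) + (-0.6667)·(-0.6667) + (3.3333)·(3.3333) + (1.3333)·(1.3333)) / 5 = 29.3333/5 = 5.8667
  S = [[12.6667, 0.1333],
 [0.1333, 5.8667]].

Step 3 — invert S. det(S) = 12.6667·5.8667 - (0.1333)² = 74.2933.
  S^{-1} = (1/det) · [[d, -b], [-b, a]] = [[0.079, -0.0018],
 [-0.0018, 0.1705]].

Step 4 — quadratic form (x̄ - mu_0)^T · S^{-1} · (x̄ - mu_0):
  S^{-1} · (x̄ - mu_0) = (0.1902, -0.5725),
  (x̄ - mu_0)^T · [...] = (2.3333)·(0.1902) + (-3.3333)·(-0.5725) = 2.3522.

Step 5 — scale by n: T² = 6 · 2.3522 = 14.1134.

T² ≈ 14.1134


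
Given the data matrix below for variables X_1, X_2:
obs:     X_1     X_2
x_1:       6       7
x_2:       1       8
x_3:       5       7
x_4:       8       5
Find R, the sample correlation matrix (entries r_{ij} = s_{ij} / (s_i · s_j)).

Step 1 — column means:
  mean(X_1) = (6 + 1 + 5 + 8) / 4 = 20/4 = 5
  mean(X_2) = (7 + 8 + 7 + 5) / 4 = 27/4 = 6.75

Step 2 — sample variances and covariances s[i,j] = (1/(n-1)) · Σ_k (x_{k,i} - mean_i) · (x_{k,j} - mean_j), with n-1 = 3:
  s[X_1,X_1] = ((1)·(1) + (-4)·(-4) + (0)·(0) + (3)·(3)) / 3 = 26/3 = 8.6667
  s[X_1,X_2] = ((1)·(0.25) + (-4)·(1.25) + (0)·(0.25) + (3)·(-1.75)) / 3 = -10/3 = -3.3333
  s[X_2,X_2] = ((0.25)·(0.25) + (1.25)·(1.25) + (0.25)·(0.25) + (-1.75)·(-1.75)) / 3 = 4.75/3 = 1.5833
  Sample standard deviations s_i = √(s[i,i]):
  s(X_1) = √(8.6667) = 2.9439
  s(X_2) = √(1.5833) = 1.2583

Step 3 — r_{ij} = s_{ij} / (s_i · s_j):
  r[X_1,X_1] = 1 (diagonal).
  r[X_1,X_2] = -3.3333 / (2.9439 · 1.2583) = -3.3333 / 3.7044 = -0.8998
  r[X_2,X_2] = 1 (diagonal).

R is symmetric with unit diagonal. Assembling:

R = [[1, -0.8998],
 [-0.8998, 1]]


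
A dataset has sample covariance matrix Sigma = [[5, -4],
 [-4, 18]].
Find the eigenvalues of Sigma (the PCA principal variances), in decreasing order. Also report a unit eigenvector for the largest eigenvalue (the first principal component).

Step 1 — characteristic polynomial of 2×2 Sigma:
  det(Sigma - λI) = λ² - trace · λ + det = 0.
  trace = 5 + 18 = 23, det = 5·18 - (-4)² = 74.
Step 2 — discriminant:
  Δ = trace² - 4·det = 529 - 296 = 233.
Step 3 — eigenvalues:
  λ = (trace ± √Δ)/2 = (23 ± 15.2643)/2,
  λ_1 = 19.1322,  λ_2 = 3.8678.

Step 4 — unit eigenvector for λ_1: solve (Sigma - λ_1 I)v = 0. First row:
  (5 - 19.1322)·v_x + (-4)·v_y = 0, i.e. (-14.1322)·v_x + (-4)·v_y = 0,
  so v ∝ (b, λ_1 - a) = (-4, 14.1322); multiply by -1 so the first entry is positive: u = (4, -14.1322).
  ||u|| = √((4)² + (-14.1322)²) = √(215.7182) ≈ 14.6873,
  v_1 = u/||u|| ≈ (0.2723, -0.9622) (||v_1|| = 1).

λ_1 = 19.1322,  λ_2 = 3.8678;  v_1 ≈ (0.2723, -0.9622)


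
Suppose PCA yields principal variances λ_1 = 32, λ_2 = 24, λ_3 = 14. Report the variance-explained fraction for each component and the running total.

Step 1 — total variance = trace(Sigma) = Σ λ_i = 32 + 24 + 14 = 70.

Step 2 — fraction explained by component i = λ_i / Σ λ:
  PC1: 32/70 = 0.4571
  PC2: 24/70 = 0.3429
  PC3: 14/70 = 0.2

Step 3 — cumulative fraction after k components = (λ_1 + ... + λ_k) / Σ λ:
  k = 1: 32/70 = 0.4571
  k = 2: (32 + 24)/70 = 56/70 = 0.8
  k = 3: (32 + 24 + 14)/70 = 70/70 = 1

Summary (fraction, with percent):

explained: PC1 0.4571 (45.71%), PC2 0.3429 (34.29%), PC3 0.2 (20%);  cumulative: 0.4571, 0.8, 1


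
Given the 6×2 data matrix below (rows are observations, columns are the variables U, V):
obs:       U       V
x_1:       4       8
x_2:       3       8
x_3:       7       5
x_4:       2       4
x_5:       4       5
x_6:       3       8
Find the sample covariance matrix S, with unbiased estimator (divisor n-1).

Step 1 — column means:
  mean(U) = (4 + 3 + 7 + 2 + 4 + 3) / 6 = 23/6 = 3.8333
  mean(V) = (8 + 8 + 5 + 4 + 5 + 8) / 6 = 38/6 = 6.3333

Step 2 — sample covariance S[i,j] = (1/(n-1)) · Σ_k (x_{k,i} - mean_i) · (x_{k,j} - mean_j), with n-1 = 5.
  S[U,U] = ((0.1667)·(0.1667) + (-0.8333)·(-0.8333) + (3.1667)·(3.1667) + (-1.8333)·(-1.8333) + (0.1667)·(0.1667) + (-0.8333)·(-0.8333)) / 5 = 14.8333/5 = 2.9667
  S[U,V] = ((0.1667)·(1.6667) + (-0.8333)·(1.6667) + (3.1667)·(-1.3333) + (-1.8333)·(-2.3333) + (0.1667)·(-1.3333) + (-0.8333)·(1.6667)) / 5 = -2.6667/5 = -0.5333
  S[V,V] = ((1.6667)·(1.6667) + (1.6667)·(1.6667) + (-1.3333)·(-1.3333) + (-2.3333)·(-2.3333) + (-1.3333)·(-1.3333) + (1.6667)·(1.6667)) / 5 = 17.3333/5 = 3.4667

S is symmetric (S[j,i] = S[i,j]). Assembling:

S = [[2.9667, -0.5333],
 [-0.5333, 3.4667]]


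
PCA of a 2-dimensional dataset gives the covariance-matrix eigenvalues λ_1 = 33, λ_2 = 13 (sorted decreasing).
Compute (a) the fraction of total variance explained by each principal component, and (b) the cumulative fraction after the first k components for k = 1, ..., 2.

Step 1 — total variance = trace(Sigma) = Σ λ_i = 33 + 13 = 46.

Step 2 — fraction explained by component i = λ_i / Σ λ:
  PC1: 33/46 = 0.7174
  PC2: 13/46 = 0.2826

Step 3 — cumulative fraction after k components = (λ_1 + ... + λ_k) / Σ λ:
  k = 1: 33/46 = 0.7174
  k = 2: (33 + 13)/46 = 46/46 = 1

Summary (fraction, with percent):

explained: PC1 0.7174 (71.74%), PC2 0.2826 (28.26%);  cumulative: 0.7174, 1


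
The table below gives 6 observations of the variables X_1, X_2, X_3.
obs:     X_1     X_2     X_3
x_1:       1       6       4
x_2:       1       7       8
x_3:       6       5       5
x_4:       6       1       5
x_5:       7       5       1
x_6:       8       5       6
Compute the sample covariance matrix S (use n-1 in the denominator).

Step 1 — column means:
  mean(X_1) = (1 + 1 + 6 + 6 + 7 + 8) / 6 = 29/6 = 4.8333
  mean(X_2) = (6 + 7 + 5 + 1 + 5 + 5) / 6 = 29/6 = 4.8333
  mean(X_3) = (4 + 8 + 5 + 5 + 1 + 6) / 6 = 29/6 = 4.8333

Step 2 — sample covariance S[i,j] = (1/(n-1)) · Σ_k (x_{k,i} - mean_i) · (x_{k,j} - mean_j), with n-1 = 5.
  S[X_1,X_1] = ((-3.8333)·(-3.8333) + (-3.8333)·(-3.8333) + (1.1667)·(1.1667) + (1.1667)·(1.1667) + (2.1667)·(2.1667) + (3.1667)·(3.1667)) / 5 = 46.8333/5 = 9.3667
  S[X_1,X_2] = ((-3.8333)·(1.1667) + (-3.8333)·(2.1667) + (1.1667)·(0.1667) + (1.1667)·(-3.8333) + (2.1667)·(0.1667) + (3.1667)·(0.1667)) / 5 = -16.1667/5 = -3.2333
  S[X_1,X_3] = ((-3.8333)·(-0.8333) + (-3.8333)·(3.1667) + (1.1667)·(0.1667) + (1.1667)·(0.1667) + (2.1667)·(-3.8333) + (3.1667)·(1.1667)) / 5 = -13.1667/5 = -2.6333
  S[X_2,X_2] = ((1.1667)·(1.1667) + (2.1667)·(2.1667) + (0.1667)·(0.1667) + (-3.8333)·(-3.8333) + (0.1667)·(0.1667) + (0.1667)·(0.1667)) / 5 = 20.8333/5 = 4.1667
  S[X_2,X_3] = ((1.1667)·(-0.8333) + (2.1667)·(3.1667) + (0.1667)·(0.1667) + (-3.8333)·(0.1667) + (0.1667)·(-3.8333) + (0.1667)·(1.1667)) / 5 = 4.8333/5 = 0.9667
  S[X_3,X_3] = ((-0.8333)·(-0.8333) + (3.1667)·(3.1667) + (0.1667)·(0.1667) + (0.1667)·(0.1667) + (-3.8333)·(-3.8333) + (1.1667)·(1.1667)) / 5 = 26.8333/5 = 5.3667

S is symmetric (S[j,i] = S[i,j]). Assembling:

S = [[9.3667, -3.2333, -2.6333],
 [-3.2333, 4.1667, 0.9667],
 [-2.6333, 0.9667, 5.3667]]


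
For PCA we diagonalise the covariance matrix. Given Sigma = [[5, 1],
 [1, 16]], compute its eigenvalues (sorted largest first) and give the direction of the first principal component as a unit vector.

Step 1 — characteristic polynomial of 2×2 Sigma:
  det(Sigma - λI) = λ² - trace · λ + det = 0.
  trace = 5 + 16 = 21, det = 5·16 - (1)² = 79.
Step 2 — discriminant:
  Δ = trace² - 4·det = 441 - 316 = 125.
Step 3 — eigenvalues:
  λ = (trace ± √Δ)/2 = (21 ± 11.1803)/2,
  λ_1 = 16.0902,  λ_2 = 4.9098.

Step 4 — unit eigenvector for λ_1: solve (Sigma - λ_1 I)v = 0. First row:
  (5 - 16.0902)·v_x + (1)·v_y = 0, i.e. (-11.0902)·v_x + (1)·v_y = 0,
  so v ∝ (b, λ_1 - a) = (1, 11.0902) = u.
  ||u|| = √((1)² + (11.0902)²) = √(123.9919) ≈ 11.1352,
  v_1 = u/||u|| ≈ (0.0898, 0.996) (||v_1|| = 1).

λ_1 = 16.0902,  λ_2 = 4.9098;  v_1 ≈ (0.0898, 0.996)


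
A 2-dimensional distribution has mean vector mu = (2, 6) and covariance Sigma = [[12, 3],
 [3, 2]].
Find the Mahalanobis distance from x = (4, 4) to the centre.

Step 1 — centre the observation: (x - mu) = (2, -2).

Step 2 — invert Sigma. det(Sigma) = 12·2 - (3)² = 15.
  Sigma^{-1} = (1/det) · [[d, -b], [-b, a]] = [[0.1333, -0.2],
 [-0.2, 0.8]].

Step 3 — form the quadratic (x - mu)^T · Sigma^{-1} · (x - mu):
  Sigma^{-1} · (x - mu) = (0.6667, -2).
  (x - mu)^T · [Sigma^{-1} · (x - mu)] = (2)·(0.6667) + (-2)·(-2) = 5.3333.

Step 4 — take square root: d = √(5.3333) ≈ 2.3094.

d(x, mu) = √(5.3333) ≈ 2.3094


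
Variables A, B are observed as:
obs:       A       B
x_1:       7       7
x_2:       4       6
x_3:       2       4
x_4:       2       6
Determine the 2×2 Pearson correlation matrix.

Step 1 — column means:
  mean(A) = (7 + 4 + 2 + 2) / 4 = 15/4 = 3.75
  mean(B) = (7 + 6 + 4 + 6) / 4 = 23/4 = 5.75

Step 2 — sample variances and covariances s[i,j] = (1/(n-1)) · Σ_k (x_{k,i} - mean_i) · (x_{k,j} - mean_j), with n-1 = 3:
  s[A,A] = ((3.25)·(3.25) + (0.25)·(0.25) + (-1.75)·(-1.75) + (-1.75)·(-1.75)) / 3 = 16.75/3 = 5.5833
  s[A,B] = ((3.25)·(1.25) + (0.25)·(0.25) + (-1.75)·(-1.75) + (-1.75)·(0.25)) / 3 = 6.75/3 = 2.25
  s[B,B] = ((1.25)·(1.25) + (0.25)·(0.25) + (-1.75)·(-1.75) + (0.25)·(0.25)) / 3 = 4.75/3 = 1.5833
  Sample standard deviations s_i = √(s[i,i]):
  s(A) = √(5.5833) = 2.3629
  s(B) = √(1.5833) = 1.2583

Step 3 — r_{ij} = s_{ij} / (s_i · s_j):
  r[A,A] = 1 (diagonal).
  r[A,B] = 2.25 / (2.3629 · 1.2583) = 2.25 / 2.9733 = 0.7567
  r[B,B] = 1 (diagonal).

R is symmetric with unit diagonal. Assembling:

R = [[1, 0.7567],
 [0.7567, 1]]


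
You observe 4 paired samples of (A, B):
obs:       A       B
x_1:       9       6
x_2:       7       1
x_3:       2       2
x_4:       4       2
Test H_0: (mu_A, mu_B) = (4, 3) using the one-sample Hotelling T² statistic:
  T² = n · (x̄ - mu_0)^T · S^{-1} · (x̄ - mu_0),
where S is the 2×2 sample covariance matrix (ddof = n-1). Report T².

Step 1 — sample mean vector:
  mean(A) = (9 + 7 + 2 + 4) / 4 = 22/4 = 5.5
  mean(B) = (6 + 1 + 2 + 2) / 4 = 11/4 = 2.75
  x̄ = (5.5, 2.75),  deviation x̄ - mu_0 = (5.5, 2.75) - (4, 3) = (1.5, -0.25).

Step 2 — sample covariance matrix, S[i,j] = (1/(n-1)) · Σ_k (x_{k,i} - mean_i) · (x_{k,j} - mean_j), divisor n-1 = 3:
  S[A,A] = ((3.5)·(3.5) + (1.5)·(1.5) + (-3.5)·(-3.5) + (-1.5)·(-1.5)) / 3 = 29/3 = 9.6667
  S[A,B] = ((3.5)·(3.25) + (1.5)·(-1.75) + (-3.5)·(-0.75) + (-1.5)·(-0.75)) / 3 = 12.5/3 = 4.1667
  S[B,B] = ((3.25)·(3.25) + (-1.75)·(-1.75) + (-0.75)·(-0.75) + (-0.75)·(-0.75)) / 3 = 14.75/3 = 4.9167
  S = [[9.6667, 4.1667],
 [4.1667, 4.9167]].

Step 3 — invert S. det(S) = 9.6667·4.9167 - (4.1667)² = 30.1667.
  S^{-1} = (1/det) · [[d, -b], [-b, a]] = [[0.163, -0.1381],
 [-0.1381, 0.3204]].

Step 4 — quadratic form (x̄ - mu_0)^T · S^{-1} · (x̄ - mu_0):
  S^{-1} · (x̄ - mu_0) = (0.279, -0.2873),
  (x̄ - mu_0)^T · [...] = (1.5)·(0.279) + (-0.25)·(-0.2873) = 0.4903.

Step 5 — scale by n: T² = 4 · 0.4903 = 1.9613.

T² ≈ 1.9613


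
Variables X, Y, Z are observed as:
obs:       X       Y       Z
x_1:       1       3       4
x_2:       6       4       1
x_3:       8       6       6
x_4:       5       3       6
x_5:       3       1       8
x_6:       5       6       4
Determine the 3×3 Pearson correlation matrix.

Step 1 — column means:
  mean(X) = (1 + 6 + 8 + 5 + 3 + 5) / 6 = 28/6 = 4.6667
  mean(Y) = (3 + 4 + 6 + 3 + 1 + 6) / 6 = 23/6 = 3.8333
  mean(Z) = (4 + 1 + 6 + 6 + 8 + 4) / 6 = 29/6 = 4.8333

Step 2 — sample variances and covariances s[i,j] = (1/(n-1)) · Σ_k (x_{k,i} - mean_i) · (x_{k,j} - mean_j), with n-1 = 5:
  s[X,X] = ((-3.6667)·(-3.6667) + (1.3333)·(1.3333) + (3.3333)·(3.3333) + (0.3333)·(0.3333) + (-1.6667)·(-1.6667) + (0.3333)·(0.3333)) / 5 = 29.3333/5 = 5.8667
  s[X,Y] = ((-3.6667)·(-0.8333) + (1.3333)·(0.1667) + (3.3333)·(2.1667) + (0.3333)·(-0.8333) + (-1.6667)·(-2.8333) + (0.3333)·(2.1667)) / 5 = 15.6667/5 = 3.1333
  s[X,Z] = ((-3.6667)·(-0.8333) + (1.3333)·(-3.8333) + (3.3333)·(1.1667) + (0.3333)·(1.1667) + (-1.6667)·(3.1667) + (0.3333)·(-0.8333)) / 5 = -3.3333/5 = -0.6667
  s[Y,Y] = ((-0.8333)·(-0.8333) + (0.1667)·(0.1667) + (2.1667)·(2.1667) + (-0.8333)·(-0.8333) + (-2.8333)·(-2.8333) + (2.1667)·(2.1667)) / 5 = 18.8333/5 = 3.7667
  s[Y,Z] = ((-0.8333)·(-0.8333) + (0.1667)·(-3.8333) + (2.1667)·(1.1667) + (-0.8333)·(1.1667) + (-2.8333)·(3.1667) + (2.1667)·(-0.8333)) / 5 = -9.1667/5 = -1.8333
  s[Z,Z] = ((-0.8333)·(-0.8333) + (-3.8333)·(-3.8333) + (1.1667)·(1.1667) + (1.1667)·(1.1667) + (3.1667)·(3.1667) + (-0.8333)·(-0.8333)) / 5 = 28.8333/5 = 5.7667
  Sample standard deviations s_i = √(s[i,i]):
  s(X) = √(5.8667) = 2.4221
  s(Y) = √(3.7667) = 1.9408
  s(Z) = √(5.7667) = 2.4014

Step 3 — r_{ij} = s_{ij} / (s_i · s_j):
  r[X,X] = 1 (diagonal).
  r[X,Y] = 3.1333 / (2.4221 · 1.9408) = 3.1333 / 4.7008 = 0.6665
  r[X,Z] = -0.6667 / (2.4221 · 2.4014) = -0.6667 / 5.8165 = -0.1146
  r[Y,Y] = 1 (diagonal).
  r[Y,Z] = -1.8333 / (1.9408 · 2.4014) = -1.8333 / 4.6606 = -0.3934
  r[Z,Z] = 1 (diagonal).

R is symmetric with unit diagonal. Assembling:

R = [[1, 0.6665, -0.1146],
 [0.6665, 1, -0.3934],
 [-0.1146, -0.3934, 1]]
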